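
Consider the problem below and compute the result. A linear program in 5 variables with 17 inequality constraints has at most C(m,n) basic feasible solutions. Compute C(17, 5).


Each vertex corresponds to some choice of n active constraints out of m, so the number of vertices is at most C(m, n) = m! / (n!(m-n)!).
m = 17, n = 5
Numerator: 17 * 16 * 15 * 14 * 13
Denominator: 5! = 120
C(17, 5) = 6188


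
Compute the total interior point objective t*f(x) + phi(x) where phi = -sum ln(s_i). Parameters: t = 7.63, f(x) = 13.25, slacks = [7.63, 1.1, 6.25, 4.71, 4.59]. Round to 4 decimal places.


Step 1: Compute log-barrier.
ln values: [2.0321, 0.0953, 1.8326, 1.5497, 1.5239]
phi = -(2.0321 + 0.0953 + 1.8326 + 1.5497 + 1.5239) = -7.0335
Step 2: Compute augmented objective.
t*f(x) = 7.63*13.25 = 101.0975
Total = 101.0975 - 7.0335 = 94.064


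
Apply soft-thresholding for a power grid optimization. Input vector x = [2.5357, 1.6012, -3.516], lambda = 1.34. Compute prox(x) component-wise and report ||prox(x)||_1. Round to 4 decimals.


Soft-thresholding with lambda = 1.34:
prox(2.5357) = sign(2.5357)*max(|2.5357| - 1.34, 0) = 1.1957
prox(1.6012) = sign(1.6012)*max(|1.6012| - 1.34, 0) = 0.2612
prox(-3.516) = sign(-3.516)*max(|-3.516| - 1.34, 0) = -2.176
prox(x) = [1.1957, 0.2612, -2.176]
||prox(x)||_1 = 1.1957 + 0.2612 + 2.176 = 3.6329


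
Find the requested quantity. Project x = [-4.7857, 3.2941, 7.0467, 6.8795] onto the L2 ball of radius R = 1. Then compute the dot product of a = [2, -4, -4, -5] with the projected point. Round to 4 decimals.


Step 1: Compute ||x|| (intermediates to 6 decimals).
||x|| = sqrt((-4.7857)^2 + 3.2941^2 + 7.0467^2 + 6.8795^2) = 11.434051
Step 2: Project.
Since ||x|| > R, scale = R/||x|| = 1/11.434051 = 0.087458, proj(x) = scale * x
proj(x) = [-0.418548, 0.288095, 0.61629, 0.601667]
Step 3: Dot product.
a^T * proj(x) = 2*(-0.418548) - 4*0.288095 - 4*0.61629 - 5*0.601667 = -7.463


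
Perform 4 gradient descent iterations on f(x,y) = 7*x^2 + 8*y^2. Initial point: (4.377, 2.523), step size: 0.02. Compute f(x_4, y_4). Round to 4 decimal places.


Gradient descent on f(x,y) = 7*x^2 + 8*y^2.
Starting point: (4.377, 2.523), alpha = 0.02
Step 1: grad_x = 2*7*4.377 = 61.278, grad_y = 2*8*2.523 = 40.368
  x_1 = 4.377 - 0.02*61.278 = 3.1514
  y_1 = 2.523 - 0.02*40.368 = 1.7156
Step 2: grad_x = 2*7*3.1514 = 44.1202, grad_y = 2*8*1.7156 = 27.4502
  x_2 = 3.1514 - 0.02*44.1202 = 2.269
  y_2 = 1.7156 - 0.02*27.4502 = 1.1666
Step 3: grad_x = 2*7*2.269 = 31.7665, grad_y = 2*8*1.1666 = 18.6662
  x_3 = 2.269 - 0.02*31.7665 = 1.6337
  y_3 = 1.1666 - 0.02*18.6662 = 0.7933
Step 4: grad_x = 2*7*1.6337 = 22.8719, grad_y = 2*8*0.7933 = 12.693
  x_4 = 1.6337 - 0.02*22.8719 = 1.1763
  y_4 = 0.7933 - 0.02*12.693 = 0.5395
f(1.1763, 0.5395) = 7*1.1763^2 + 8*0.5395^2 = 12.0133


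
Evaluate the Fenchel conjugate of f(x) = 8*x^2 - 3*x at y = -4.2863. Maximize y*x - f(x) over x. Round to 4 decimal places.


f*(y) = sup_x {y*x - a*x^2 - b*x} = sup_x {(y-b)*x - a*x^2}
FOC: (y - b) - 2a*x = 0 => x* = (y - b)/(2a)
x* = (-4.2863 + 3)/(2*8) = -0.0804
f*(-4.2863) = (y-b)^2/(4a) = (-4.2863 + 3)^2/(4*8)
= 1.6546/32 = 0.0517


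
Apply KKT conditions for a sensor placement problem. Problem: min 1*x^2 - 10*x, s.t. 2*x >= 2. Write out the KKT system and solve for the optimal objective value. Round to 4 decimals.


Step 1: Try lambda = 0 (constraint inactive).
Stationarity: 2*1*x - 10 = 0
x* = 10/(2*1) = 5.0
Check constraint: 2*5.0 = 10.0 >= 2 -- satisfied.
Step 2: Compute optimal value.
f(x*) = 1*5.0^2 - 10*5.0 = -25.0


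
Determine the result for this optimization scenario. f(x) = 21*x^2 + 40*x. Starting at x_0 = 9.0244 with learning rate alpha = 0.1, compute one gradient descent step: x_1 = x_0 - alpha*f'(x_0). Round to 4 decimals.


We compute the gradient at x_0 and apply the update.
f'(x) = 42*x + 40
f'(9.0244) = 42*9.0244 + 40 = 419.0248
x_1 = 9.0244 - 0.1*419.0248 = -32.8781


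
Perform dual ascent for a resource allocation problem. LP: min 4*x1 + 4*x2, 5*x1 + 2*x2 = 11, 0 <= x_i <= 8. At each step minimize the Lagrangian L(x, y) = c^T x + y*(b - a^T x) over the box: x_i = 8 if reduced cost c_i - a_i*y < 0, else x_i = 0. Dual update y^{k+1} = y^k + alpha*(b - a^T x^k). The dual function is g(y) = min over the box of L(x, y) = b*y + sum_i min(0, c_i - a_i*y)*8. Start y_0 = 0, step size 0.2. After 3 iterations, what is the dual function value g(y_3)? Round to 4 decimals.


Dual ascent for LP: min 4*x1 + 4*x2, 5*x1 + 2*x2 = 11, 0 <= x_i <= 8
Step 1: y^k = 0.0, reduced costs: (4.0, 4.0)
  x^k = (0.0, 0.0), subgradient = b - a^T x = 11.0
  y^{k+1} = 0.0 + 0.2*11.0 = 2.2
Step 2: y^k = 2.2, reduced costs: (-7.0, -0.4)
  x^k = (8.0, 8.0), subgradient = b - a^T x = -45.0
  y^{k+1} = 2.2 + 0.2*-45.0 = -6.8
Step 3: y^k = -6.8, reduced costs: (38.0, 17.6)
  x^k = (0.0, 0.0), subgradient = b - a^T x = 11.0
  y^{k+1} = -6.8 + 0.2*11.0 = -4.6
Dual objective at y_3 = -4.6: reduced costs (27.0, 13.2), box minimizer x = (0.0, 0.0)
g(y_3) = b*y + (c1 - a1*y)*x1 + (c2 - a2*y)*x2 = 11*(-4.6) + 27.0*0.0 + 13.2*0.0 = -50.6 + 0.0 + 0.0 = -50.6


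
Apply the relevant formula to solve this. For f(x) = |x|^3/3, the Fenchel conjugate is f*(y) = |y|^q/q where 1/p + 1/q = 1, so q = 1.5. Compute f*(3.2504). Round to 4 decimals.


The conjugate exponent q satisfies 1/p + 1/q = 1.
p = 3, so q = 3/(3 - 1) = 1.5
|y|^q = 3.2504^1.5 = 5.8601
f*(3.2504) = 5.8601 / 1.5 = 3.9067


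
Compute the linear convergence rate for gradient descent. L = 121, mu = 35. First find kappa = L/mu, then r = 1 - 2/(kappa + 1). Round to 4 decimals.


Step 1: Compute the condition number.
kappa = L/mu = 121/35 = 3.4571
Step 2: Compute the convergence rate.
r = 1 - 2/(kappa + 1) = 1 - 2*mu/(L + mu) = (L - mu)/(L + mu) = 86/156 = 0.5513


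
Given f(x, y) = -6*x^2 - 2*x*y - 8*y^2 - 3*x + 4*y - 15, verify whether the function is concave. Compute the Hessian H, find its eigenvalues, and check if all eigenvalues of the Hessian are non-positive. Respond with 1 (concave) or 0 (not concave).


The Hessian of f(x,y) = -6*x^2 - 2*x*y - 8*y^2 - 3*x + 4*y - 15 is:
H = [[-12, -2], [-2, -16]]
Trace = -12 - 16 = -28
Determinant = -12*-16 - (-2)^2 = 188
Discriminant = (-28)^2 - 4*188 = 32.0
Eigenvalues: lambda_1 = -16.8284, lambda_2 = -11.1716
The function is concave.

1


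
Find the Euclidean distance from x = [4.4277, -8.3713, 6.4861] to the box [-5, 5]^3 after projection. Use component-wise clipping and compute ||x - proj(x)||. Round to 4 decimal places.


Project each component onto [-5, 5].
clip(4.4277) = 4.4277, clip(-8.3713) = -5.0, clip(6.4861) = 5.0
Projection = [4.4277, -5.0, 5.0]
Squared diffs: [0.0, 11.3657, 2.2085]
Distance = sqrt(13.5742) = 3.6843


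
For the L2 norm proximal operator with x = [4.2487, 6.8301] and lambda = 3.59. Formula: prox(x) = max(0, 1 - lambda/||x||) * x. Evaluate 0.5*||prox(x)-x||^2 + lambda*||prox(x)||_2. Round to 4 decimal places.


Step 1: Compute ||x||.
||x|| = 8.0437
Step 2: Compute scaling factor.
scale = max(0, 1 - 3.59/8.0437) = 0.5537
Step 3: prox(x) = [2.3525, 3.7818]
||prox(x)|| = 4.4537
Step 4: Proximal objective.
0.5*||prox-x||^2 = 6.4441
lambda*||prox|| = 15.9888
Total = 22.433


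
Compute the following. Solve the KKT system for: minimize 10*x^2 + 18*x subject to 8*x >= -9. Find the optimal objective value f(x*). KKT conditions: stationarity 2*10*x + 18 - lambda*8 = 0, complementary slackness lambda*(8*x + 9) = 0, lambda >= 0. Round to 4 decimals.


Step 1: Try lambda = 0 (constraint inactive).
Stationarity: 2*10*x + 18 = 0
x* = -18/(2*10) = -0.9
Check constraint: 8*-0.9 = -7.2 >= -9 -- satisfied.
Step 2: Compute optimal value.
f(x*) = 10*(-0.9)^2 + 18*(-0.9) = -8.1


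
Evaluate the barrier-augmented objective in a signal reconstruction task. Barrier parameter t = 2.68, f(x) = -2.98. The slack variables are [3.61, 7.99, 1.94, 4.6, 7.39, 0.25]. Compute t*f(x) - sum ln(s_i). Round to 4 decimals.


Step 1: Compute log-barrier.
ln values: [1.2837, 2.0782, 0.6627, 1.5261, 2.0001, -1.3863]
phi = -(1.2837 + 2.0782 + 0.6627 + 1.5261 + 2.0001 - 1.3863) = -6.1645
Step 2: Compute augmented objective.
t*f(x) = 2.68*-2.98 = -7.9864
Total = -7.9864 - 6.1645 = -14.1509


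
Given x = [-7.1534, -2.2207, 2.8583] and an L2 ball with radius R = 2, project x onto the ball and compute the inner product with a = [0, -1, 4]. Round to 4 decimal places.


Step 1: Compute ||x|| (intermediates to 6 decimals).
||x|| = sqrt((-7.1534)^2 + (-2.2207)^2 + 2.8583^2) = 8.017014
Step 2: Project.
Since ||x|| > R, scale = R/||x|| = 2/8.017014 = 0.249469, proj(x) = scale * x
proj(x) = [-1.784552, -0.553996, 0.713057]
Step 3: Dot product.
a^T * proj(x) = 0*(-1.784552) - 1*(-0.553996) + 4*0.713057 = 3.4062


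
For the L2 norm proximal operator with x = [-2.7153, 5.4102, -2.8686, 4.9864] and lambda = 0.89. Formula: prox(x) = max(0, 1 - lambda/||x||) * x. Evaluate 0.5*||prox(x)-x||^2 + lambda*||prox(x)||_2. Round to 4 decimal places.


Step 1: Compute ||x||.
||x|| = 8.3508
Step 2: Compute scaling factor.
scale = max(0, 1 - 0.89/8.3508) = 0.8934
Step 3: prox(x) = [-2.4259, 4.8336, -2.5629, 4.455]
||prox(x)|| = 7.4608
Step 4: Proximal objective.
0.5*||prox-x||^2 = 0.3961
lambda*||prox|| = 6.6401
Total = 7.0362


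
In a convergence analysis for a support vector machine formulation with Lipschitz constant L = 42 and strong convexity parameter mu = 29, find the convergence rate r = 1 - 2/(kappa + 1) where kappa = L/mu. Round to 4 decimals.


Step 1: Compute the condition number.
kappa = L/mu = 42/29 = 1.4483
Step 2: Compute the convergence rate.
r = 1 - 2/(kappa + 1) = 1 - 2*mu/(L + mu) = (L - mu)/(L + mu) = 13/71 = 0.1831


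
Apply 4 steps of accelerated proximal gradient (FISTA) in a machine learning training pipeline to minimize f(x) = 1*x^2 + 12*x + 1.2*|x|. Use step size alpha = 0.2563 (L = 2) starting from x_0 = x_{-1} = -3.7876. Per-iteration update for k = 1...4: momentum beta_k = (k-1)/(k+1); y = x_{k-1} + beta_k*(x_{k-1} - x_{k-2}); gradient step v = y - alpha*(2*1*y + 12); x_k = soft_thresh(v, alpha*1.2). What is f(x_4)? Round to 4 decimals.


FISTA on f(x) = 1*x^2 + 12*x + 1.2*|x|
L = 2, alpha = 0.2563
Iteration 1: beta = 0.0, y = -3.7876 + 0.0*(-3.7876 + 3.7876) = -3.7876
  grad(y) = 4.4248, v = y - alpha*grad = -4.9217
  prox(v) = soft_thresh(-4.9217, 0.3076) = -4.6141
Iteration 2: beta = 0.3333, y = -4.6141 + 0.3333*(-4.6141 + 3.7876) = -4.8896
  grad(y) = 2.2208, v = y - alpha*grad = -5.4588
  prox(v) = soft_thresh(-5.4588, 0.3076) = -5.1512
Iteration 3: beta = 0.5, y = -5.1512 + 0.5*(-5.1512 + 4.6141) = -5.4198
  grad(y) = 1.1604, v = y - alpha*grad = -5.7172
  prox(v) = soft_thresh(-5.7172, 0.3076) = -5.4097
Iteration 4: beta = 0.6, y = -5.4097 + 0.6*(-5.4097 + 5.1512) = -5.5647
  grad(y) = 0.8706, v = y - alpha*grad = -5.7878
  prox(v) = soft_thresh(-5.7878, 0.3076) = -5.4803
f(x_4) = 1*(-5.4803)^2 + 12*(-5.4803) + 1.2*|-5.4803| = -29.1536


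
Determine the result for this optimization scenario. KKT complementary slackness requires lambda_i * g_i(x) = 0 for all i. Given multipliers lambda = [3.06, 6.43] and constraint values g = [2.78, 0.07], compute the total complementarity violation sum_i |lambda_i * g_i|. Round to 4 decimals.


KKT complementary slackness check:
lambda_1 * g_1 = 3.06 * 2.78 = 8.5068
lambda_2 * g_2 = 6.43 * 0.07 = 0.4501
Total violation = 8.5068 + 0.4501 = 8.9569


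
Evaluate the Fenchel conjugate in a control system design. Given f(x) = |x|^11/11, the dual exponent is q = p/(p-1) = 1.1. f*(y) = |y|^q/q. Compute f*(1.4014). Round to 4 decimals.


The conjugate exponent q satisfies 1/p + 1/q = 1.
p = 11, so q = 11/(11 - 1) = 1.1
|y|^q = 1.4014^1.1 = 1.4495
f*(1.4014) = 1.4495 / 1.1 = 1.3177


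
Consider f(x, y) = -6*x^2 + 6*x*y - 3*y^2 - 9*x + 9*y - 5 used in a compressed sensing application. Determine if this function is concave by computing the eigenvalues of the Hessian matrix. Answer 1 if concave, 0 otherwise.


The Hessian of f(x,y) = -6*x^2 + 6*x*y - 3*y^2 - 9*x + 9*y - 5 is:
H = [[-12, 6], [6, -6]]
Trace = -12 - 6 = -18
Determinant = -12*-6 - (6)^2 = 36
Discriminant = (-18)^2 - 4*36 = 180.0
Eigenvalues: lambda_1 = -15.7082, lambda_2 = -2.2918
The function is concave.

1


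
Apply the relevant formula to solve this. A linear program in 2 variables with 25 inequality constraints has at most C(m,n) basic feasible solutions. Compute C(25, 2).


Each vertex corresponds to some choice of n active constraints out of m, so the number of vertices is at most C(m, n) = m! / (n!(m-n)!).
m = 25, n = 2
Numerator: 25 * 24
Denominator: 2! = 2
C(25, 2) = 300


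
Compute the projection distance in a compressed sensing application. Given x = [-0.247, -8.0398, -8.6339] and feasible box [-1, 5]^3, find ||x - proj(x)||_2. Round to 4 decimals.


Project each component onto [-1, 5].
clip(-0.247) = -0.247, clip(-8.0398) = -1.0, clip(-8.6339) = -1.0
Projection = [-0.247, -1.0, -1.0]
Squared diffs: [0.0, 49.5588, 58.2764]
Distance = sqrt(107.8352) = 10.3844


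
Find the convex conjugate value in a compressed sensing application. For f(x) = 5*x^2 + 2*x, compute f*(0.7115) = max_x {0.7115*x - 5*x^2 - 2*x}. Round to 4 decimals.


f*(y) = sup_x {y*x - a*x^2 - b*x} = sup_x {(y-b)*x - a*x^2}
FOC: (y - b) - 2a*x = 0 => x* = (y - b)/(2a)
x* = (0.7115 - 2)/(2*5) = -0.1289
f*(0.7115) = (y-b)^2/(4a) = (0.7115 - 2)^2/(4*5)
= 1.6602/20 = 0.083


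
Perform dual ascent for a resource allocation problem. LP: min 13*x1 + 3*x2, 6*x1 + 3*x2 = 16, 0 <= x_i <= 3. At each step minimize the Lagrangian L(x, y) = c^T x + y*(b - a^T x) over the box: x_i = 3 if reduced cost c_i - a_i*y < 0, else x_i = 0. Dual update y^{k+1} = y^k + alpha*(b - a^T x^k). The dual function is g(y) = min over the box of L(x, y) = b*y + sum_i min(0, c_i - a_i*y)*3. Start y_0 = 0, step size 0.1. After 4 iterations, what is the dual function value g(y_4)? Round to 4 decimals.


Dual ascent for LP: min 13*x1 + 3*x2, 6*x1 + 3*x2 = 16, 0 <= x_i <= 3
Step 1: y^k = 0.0, reduced costs: (13.0, 3.0)
  x^k = (0.0, 0.0), subgradient = b - a^T x = 16.0
  y^{k+1} = 0.0 + 0.1*16.0 = 1.6
Step 2: y^k = 1.6, reduced costs: (3.4, -1.8)
  x^k = (0.0, 3.0), subgradient = b - a^T x = 7.0
  y^{k+1} = 1.6 + 0.1*7.0 = 2.3
Step 3: y^k = 2.3, reduced costs: (-0.8, -3.9)
  x^k = (3.0, 3.0), subgradient = b - a^T x = -11.0
  y^{k+1} = 2.3 + 0.1*-11.0 = 1.2
Step 4: y^k = 1.2, reduced costs: (5.8, -0.6)
  x^k = (0.0, 3.0), subgradient = b - a^T x = 7.0
  y^{k+1} = 1.2 + 0.1*7.0 = 1.9
Dual objective at y_4 = 1.9: reduced costs (1.6, -2.7), box minimizer x = (0.0, 3.0)
g(y_4) = b*y + (c1 - a1*y)*x1 + (c2 - a2*y)*x2 = 16*1.9 + 1.6*0.0 + (-2.7)*3.0 = 30.4 + 0.0 - 8.1 = 22.3


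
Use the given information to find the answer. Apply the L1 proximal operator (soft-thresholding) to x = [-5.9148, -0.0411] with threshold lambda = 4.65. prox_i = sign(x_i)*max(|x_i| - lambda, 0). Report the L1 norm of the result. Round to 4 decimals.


Soft-thresholding with lambda = 4.65:
prox(-5.9148) = sign(-5.9148)*max(|-5.9148| - 4.65, 0) = -1.2648
prox(-0.0411) = sign(-0.0411)*max(|-0.0411| - 4.65, 0) = 0.0
prox(x) = [-1.2648, 0.0]
||prox(x)||_1 = 1.2648 + 0.0 = 1.2648


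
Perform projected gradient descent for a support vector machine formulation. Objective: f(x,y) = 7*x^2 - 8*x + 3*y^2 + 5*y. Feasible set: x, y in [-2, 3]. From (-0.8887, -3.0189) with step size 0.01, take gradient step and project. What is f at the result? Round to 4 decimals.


Step 1: Compute gradient at (-0.8887, -3.0189).
grad_x = 2*7*-0.8887 - 8 = -20.4418
grad_y = 2*3*-3.0189 + 5 = -13.1134
Step 2: Gradient step.
x_raw = -0.8887 - 0.01*-20.4418 = -0.6843
y_raw = -3.0189 - 0.01*-13.1134 = -2.8878
Step 3: Project onto [-2, 3].
x_proj = clip(-0.6843) = -0.6843
y_proj = clip(-2.8878) = -2.0
Step 4: Evaluate f.
f(-0.6843, -2.0) = 10.7519


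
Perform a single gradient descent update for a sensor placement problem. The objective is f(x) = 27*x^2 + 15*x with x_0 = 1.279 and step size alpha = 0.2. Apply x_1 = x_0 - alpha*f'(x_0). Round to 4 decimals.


We compute the gradient at x_0 and apply the update.
f'(x) = 54*x + 15
f'(1.279) = 54*1.279 + 15 = 84.066
x_1 = 1.279 - 0.2*84.066 = -15.5342


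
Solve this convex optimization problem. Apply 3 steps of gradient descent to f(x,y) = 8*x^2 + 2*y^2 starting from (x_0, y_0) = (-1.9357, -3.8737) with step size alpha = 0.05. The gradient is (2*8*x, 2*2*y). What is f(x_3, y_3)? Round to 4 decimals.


Gradient descent on f(x,y) = 8*x^2 + 2*y^2.
Starting point: (-1.9357, -3.8737), alpha = 0.05
Step 1: grad_x = 2*8*-1.9357 = -30.9712, grad_y = 2*2*-3.8737 = -15.4948
  x_1 = -1.9357 - 0.05*-30.9712 = -0.3871
  y_1 = -3.8737 - 0.05*-15.4948 = -3.099
Step 2: grad_x = 2*8*-0.3871 = -6.1942, grad_y = 2*2*-3.099 = -12.3958
  x_2 = -0.3871 - 0.05*-6.1942 = -0.0774
  y_2 = -3.099 - 0.05*-12.3958 = -2.4792
Step 3: grad_x = 2*8*-0.0774 = -1.2388, grad_y = 2*2*-2.4792 = -9.9167
  x_3 = -0.0774 - 0.05*-1.2388 = -0.0155
  y_3 = -2.4792 - 0.05*-9.9167 = -1.9833
f(-0.0155, -1.9833) = 8*(-0.0155)^2 + 2*(-1.9833)^2 = 7.8691


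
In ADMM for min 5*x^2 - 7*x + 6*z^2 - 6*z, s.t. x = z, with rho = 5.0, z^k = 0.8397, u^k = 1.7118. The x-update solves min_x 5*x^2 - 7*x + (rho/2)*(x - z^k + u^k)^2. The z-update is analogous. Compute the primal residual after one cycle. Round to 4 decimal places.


ADMM iteration with rho = 5.0, z^k = 0.8397, u^k = 1.7118
Step 1: x-update.
Minimize 5*x^2 - 7*x + (5.0/2)*(x - 0.8397 + 1.7118)^2
FOC: (2*5 + 5.0)*x = 7 + 5.0*(0.8397 - 1.7118)
x^{k+1} = 0.176
Step 2: z-update.
Minimize 6*z^2 - 6*z + (5.0/2)*(0.176 - z + 1.7118)^2
FOC: (2*6 + 5.0)*z = 6 + 5.0*(0.176 + 1.7118)
z^{k+1} = 0.9082
Step 3: u-update.
u^{k+1} = 1.7118 + 0.176 - 0.9082 = 0.9796
Step 4: Primal residual = |0.176 - 0.9082| = 0.7322


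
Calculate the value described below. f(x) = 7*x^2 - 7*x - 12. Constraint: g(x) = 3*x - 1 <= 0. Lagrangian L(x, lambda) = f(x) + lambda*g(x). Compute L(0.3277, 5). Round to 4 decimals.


Step 1: Evaluate f(x).
f(0.3277) = 7*0.3277^2 - 7*0.3277 - 12 = -13.5422
Step 2: Evaluate g(x).
g(0.3277) = 3*0.3277 - 1 = -0.0169
Step 3: Compute Lagrangian.
L = -13.5422 + 5*-0.0169 = -13.6267


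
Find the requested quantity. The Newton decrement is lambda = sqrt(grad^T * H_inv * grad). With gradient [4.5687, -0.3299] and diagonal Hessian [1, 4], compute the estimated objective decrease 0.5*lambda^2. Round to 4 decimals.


Step 1: H is diagonal, so H^(-1) * g = [4.5687, -0.0825].
Step 2: g^T H^(-1) g = sum_i g_i^2 / H_ii
  = (4.5687)^2/1 + (-0.3299)^2/4
  = 20.873 + 0.0272 = 20.9002
Step 3: Objective decrease = 0.5 * g^T H^(-1) g = 10.4501


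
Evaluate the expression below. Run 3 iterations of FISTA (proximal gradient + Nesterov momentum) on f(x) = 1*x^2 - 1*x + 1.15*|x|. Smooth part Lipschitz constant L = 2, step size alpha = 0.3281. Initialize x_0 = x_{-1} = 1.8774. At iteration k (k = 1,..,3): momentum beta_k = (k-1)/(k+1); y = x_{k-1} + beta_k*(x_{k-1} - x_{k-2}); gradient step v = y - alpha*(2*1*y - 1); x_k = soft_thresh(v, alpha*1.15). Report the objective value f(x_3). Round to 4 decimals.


FISTA on f(x) = 1*x^2 - 1*x + 1.15*|x|
L = 2, alpha = 0.3281
Iteration 1: beta = 0.0, y = 1.8774 + 0.0*(1.8774 - 1.8774) = 1.8774
  grad(y) = 2.7548, v = y - alpha*grad = 0.9736
  prox(v) = soft_thresh(0.9736, 0.3773) = 0.5962
Iteration 2: beta = 0.3333, y = 0.5962 + 0.3333*(0.5962 - 1.8774) = 0.1692
  grad(y) = -0.6616, v = y - alpha*grad = 0.3863
  prox(v) = soft_thresh(0.3863, 0.3773) = 0.0089
Iteration 3: beta = 0.5, y = 0.0089 + 0.5*(0.0089 - 0.5962) = -0.2847
  grad(y) = -1.5694, v = y - alpha*grad = 0.2302
  prox(v) = soft_thresh(0.2302, 0.3773) = 0.0
f(x_3) = 1*0.0^2 - 1*0.0 + 1.15*|0.0| = 0.0


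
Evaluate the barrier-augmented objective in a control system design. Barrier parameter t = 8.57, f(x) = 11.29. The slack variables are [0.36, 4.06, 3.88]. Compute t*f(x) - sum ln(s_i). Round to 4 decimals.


Step 1: Compute log-barrier.
ln values: [-1.0217, 1.4012, 1.3558]
phi = -(-1.0217 + 1.4012 + 1.3558) = -1.7354
Step 2: Compute augmented objective.
t*f(x) = 8.57*11.29 = 96.7553
Total = 96.7553 - 1.7354 = 95.0199


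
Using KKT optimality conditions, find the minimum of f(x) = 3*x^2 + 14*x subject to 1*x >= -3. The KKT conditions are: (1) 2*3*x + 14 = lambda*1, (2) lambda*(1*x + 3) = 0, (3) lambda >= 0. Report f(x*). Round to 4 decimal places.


Step 1: Try lambda = 0 (constraint inactive).
Stationarity: 2*3*x + 14 = 0
x* = -14/(2*3) = -7/3 = -2.3333 (rounded; the exact value -7/3 is used below)
Check constraint: 1*-2.3333 = -2.3333 >= -3 -- satisfied.
Step 2: Compute optimal value.
f(x*) = 3*(-7/3)^2 + 14*(-7/3) = -16.3333


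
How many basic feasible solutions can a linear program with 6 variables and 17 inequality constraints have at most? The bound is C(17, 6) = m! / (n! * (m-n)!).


Each vertex corresponds to some choice of n active constraints out of m, so the number of vertices is at most C(m, n) = m! / (n!(m-n)!).
m = 17, n = 6
Numerator: 17 * 16 * 15 * 14 * 13 * 12
Denominator: 6! = 720
C(17, 6) = 12376


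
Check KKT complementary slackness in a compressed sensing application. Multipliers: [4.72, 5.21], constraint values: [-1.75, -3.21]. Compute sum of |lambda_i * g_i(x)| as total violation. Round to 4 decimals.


KKT complementary slackness check:
lambda_1 * g_1 = 4.72 * -1.75 = -8.26
lambda_2 * g_2 = 5.21 * -3.21 = -16.7241
Total violation = 8.26 + 16.7241 = 24.9841


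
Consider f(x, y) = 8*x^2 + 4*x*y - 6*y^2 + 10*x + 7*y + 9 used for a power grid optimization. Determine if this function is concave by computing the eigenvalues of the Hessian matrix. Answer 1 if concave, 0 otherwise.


The Hessian of f(x,y) = 8*x^2 + 4*x*y - 6*y^2 + 10*x + 7*y + 9 is:
H = [[16, 4], [4, -12]]
Trace = 16 - 12 = 4
Determinant = 16*-12 - (4)^2 = -208
Discriminant = (4)^2 - 4*-208 = 848.0
Eigenvalues: lambda_1 = -12.5602, lambda_2 = 16.5602
The function is not concave.

0


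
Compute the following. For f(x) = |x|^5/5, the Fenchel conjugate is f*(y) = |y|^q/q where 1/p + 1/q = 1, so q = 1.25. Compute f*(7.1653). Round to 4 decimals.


The conjugate exponent q satisfies 1/p + 1/q = 1.
p = 5, so q = 5/(5 - 1) = 1.25
|y|^q = 7.1653^1.25 = 11.7231
f*(7.1653) = 11.7231 / 1.25 = 9.3785


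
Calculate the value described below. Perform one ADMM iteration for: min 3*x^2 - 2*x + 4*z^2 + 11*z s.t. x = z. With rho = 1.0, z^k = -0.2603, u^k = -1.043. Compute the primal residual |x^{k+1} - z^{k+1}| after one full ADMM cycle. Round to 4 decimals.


ADMM iteration with rho = 1.0, z^k = -0.2603, u^k = -1.043
Step 1: x-update.
Minimize 3*x^2 - 2*x + (1.0/2)*(x + 0.2603 - 1.043)^2
FOC: (2*3 + 1.0)*x = 2 + 1.0*(-0.2603 + 1.043)
x^{k+1} = 0.3975
Step 2: z-update.
Minimize 4*z^2 + 11*z + (1.0/2)*(0.3975 - z - 1.043)^2
FOC: (2*4 + 1.0)*z = -11 + 1.0*(0.3975 - 1.043)
z^{k+1} = -1.2939
Step 3: u-update.
u^{k+1} = -1.043 + 0.3975 + 1.2939 = 0.6485
Step 4: Primal residual = |0.3975 + 1.2939| = 1.6915


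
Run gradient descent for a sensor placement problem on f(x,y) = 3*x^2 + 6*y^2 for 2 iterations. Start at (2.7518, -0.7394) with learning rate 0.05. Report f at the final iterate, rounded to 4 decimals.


Gradient descent on f(x,y) = 3*x^2 + 6*y^2.
Starting point: (2.7518, -0.7394), alpha = 0.05
Step 1: grad_x = 2*3*2.7518 = 16.5108, grad_y = 2*6*-0.7394 = -8.8728
  x_1 = 2.7518 - 0.05*16.5108 = 1.9263
  y_1 = -0.7394 - 0.05*-8.8728 = -0.2958
Step 2: grad_x = 2*3*1.9263 = 11.5576, grad_y = 2*6*-0.2958 = -3.5491
  x_2 = 1.9263 - 0.05*11.5576 = 1.3484
  y_2 = -0.2958 - 0.05*-3.5491 = -0.1183
f(1.3484, -0.1183) = 3*1.3484^2 + 6*(-0.1183)^2 = 5.5384


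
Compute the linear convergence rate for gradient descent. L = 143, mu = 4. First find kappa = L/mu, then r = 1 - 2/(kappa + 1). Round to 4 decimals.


Step 1: Compute the condition number.
kappa = L/mu = 143/4 = 35.75
Step 2: Compute the convergence rate.
r = 1 - 2/(kappa + 1) = 1 - 2*mu/(L + mu) = (L - mu)/(L + mu) = 139/147 = 0.9456


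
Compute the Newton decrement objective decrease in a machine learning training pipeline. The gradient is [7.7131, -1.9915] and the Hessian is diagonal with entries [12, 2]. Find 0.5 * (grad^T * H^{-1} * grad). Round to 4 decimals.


Step 1: H is diagonal, so H^(-1) * g = [0.6428, -0.9958].
Step 2: g^T H^(-1) g = sum_i g_i^2 / H_ii
  = (7.7131)^2/12 + (-1.9915)^2/2
  = 4.9577 + 1.983 = 6.9407
Step 3: Objective decrease = 0.5 * g^T H^(-1) g = 3.4703


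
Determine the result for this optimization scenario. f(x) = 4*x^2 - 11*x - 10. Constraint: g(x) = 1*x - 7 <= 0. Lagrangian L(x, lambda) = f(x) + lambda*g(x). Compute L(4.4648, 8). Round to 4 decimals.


Step 1: Evaluate f(x).
f(4.4648) = 4*4.4648^2 - 11*4.4648 - 10 = 20.625
Step 2: Evaluate g(x).
g(4.4648) = 1*4.4648 - 7 = -2.5352
Step 3: Compute Lagrangian.
L = 20.625 + 8*-2.5352 = 0.3434


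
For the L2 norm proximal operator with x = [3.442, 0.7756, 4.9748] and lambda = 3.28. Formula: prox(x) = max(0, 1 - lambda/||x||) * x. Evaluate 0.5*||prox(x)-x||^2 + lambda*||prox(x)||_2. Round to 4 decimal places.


Step 1: Compute ||x||.
||x|| = 6.099
Step 2: Compute scaling factor.
scale = max(0, 1 - 3.28/6.099) = 0.4622
Step 3: prox(x) = [1.5909, 0.3585, 2.2994]
||prox(x)|| = 2.819
Step 4: Proximal objective.
0.5*||prox-x||^2 = 5.3792
lambda*||prox|| = 9.2463
Total = 14.6255


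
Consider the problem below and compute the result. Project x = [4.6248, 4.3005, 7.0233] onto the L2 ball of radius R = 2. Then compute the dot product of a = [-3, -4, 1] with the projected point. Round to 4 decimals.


Step 1: Compute ||x|| (intermediates to 6 decimals).
||x|| = sqrt(4.6248^2 + 4.3005^2 + 7.0233^2) = 9.445095
Step 2: Project.
Since ||x|| > R, scale = R/||x|| = 2/9.445095 = 0.21175, proj(x) = scale * x
proj(x) = [0.979301, 0.910631, 1.487184]
Step 3: Dot product.
a^T * proj(x) = -3*0.979301 - 4*0.910631 + 1*1.487184 = -5.0932


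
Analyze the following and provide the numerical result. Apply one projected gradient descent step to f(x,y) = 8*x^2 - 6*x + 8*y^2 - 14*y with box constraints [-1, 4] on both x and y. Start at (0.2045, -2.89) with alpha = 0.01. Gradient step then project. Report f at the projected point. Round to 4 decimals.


Step 1: Compute gradient at (0.2045, -2.89).
grad_x = 2*8*0.2045 - 6 = -2.728
grad_y = 2*8*-2.89 - 14 = -60.24
Step 2: Gradient step.
x_raw = 0.2045 - 0.01*-2.728 = 0.2318
y_raw = -2.89 - 0.01*-60.24 = -2.2876
Step 3: Project onto [-1, 4].
x_proj = clip(0.2318) = 0.2318
y_proj = clip(-2.2876) = -1.0
Step 4: Evaluate f.
f(0.2318, -1.0) = 21.0391


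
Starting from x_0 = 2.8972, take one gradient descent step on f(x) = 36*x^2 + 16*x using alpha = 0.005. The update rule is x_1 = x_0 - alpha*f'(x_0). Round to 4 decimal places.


We compute the gradient at x_0 and apply the update.
f'(x) = 72*x + 16
f'(2.8972) = 72*2.8972 + 16 = 224.5984
x_1 = 2.8972 - 0.005*224.5984 = 1.7742


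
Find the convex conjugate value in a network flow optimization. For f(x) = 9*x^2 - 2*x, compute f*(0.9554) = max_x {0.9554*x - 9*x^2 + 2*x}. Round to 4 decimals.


f*(y) = sup_x {y*x - a*x^2 - b*x} = sup_x {(y-b)*x - a*x^2}
FOC: (y - b) - 2a*x = 0 => x* = (y - b)/(2a)
x* = (0.9554 + 2)/(2*9) = 0.1642
f*(0.9554) = (y-b)^2/(4a) = (0.9554 + 2)^2/(4*9)
= 8.7344/36 = 0.2426


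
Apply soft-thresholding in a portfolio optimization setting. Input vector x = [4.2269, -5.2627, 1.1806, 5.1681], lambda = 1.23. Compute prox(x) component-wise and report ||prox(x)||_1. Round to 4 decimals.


Soft-thresholding with lambda = 1.23:
prox(4.2269) = sign(4.2269)*max(|4.2269| - 1.23, 0) = 2.9969
prox(-5.2627) = sign(-5.2627)*max(|-5.2627| - 1.23, 0) = -4.0327
prox(1.1806) = sign(1.1806)*max(|1.1806| - 1.23, 0) = 0.0
prox(5.1681) = sign(5.1681)*max(|5.1681| - 1.23, 0) = 3.9381
prox(x) = [2.9969, -4.0327, 0.0, 3.9381]
||prox(x)||_1 = 2.9969 + 4.0327 + 0.0 + 3.9381 = 10.9677


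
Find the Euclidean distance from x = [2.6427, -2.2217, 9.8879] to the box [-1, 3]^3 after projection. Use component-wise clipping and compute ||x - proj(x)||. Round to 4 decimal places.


Project each component onto [-1, 3].
clip(2.6427) = 2.6427, clip(-2.2217) = -1.0, clip(9.8879) = 3.0
Projection = [2.6427, -1.0, 3.0]
Squared diffs: [0.0, 1.4926, 47.4432]
Distance = sqrt(48.9358) = 6.9954


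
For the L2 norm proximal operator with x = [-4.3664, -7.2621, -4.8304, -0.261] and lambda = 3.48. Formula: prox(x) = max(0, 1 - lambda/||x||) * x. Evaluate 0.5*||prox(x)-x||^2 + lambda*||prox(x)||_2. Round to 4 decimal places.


Step 1: Compute ||x||.
||x|| = 9.7573
Step 2: Compute scaling factor.
scale = max(0, 1 - 3.48/9.7573) = 0.6433
Step 3: prox(x) = [-2.8091, -4.672, -3.1076, -0.1679]
||prox(x)|| = 6.2773
Step 4: Proximal objective.
0.5*||prox-x||^2 = 6.0552
lambda*||prox|| = 21.845
Total = 27.9001


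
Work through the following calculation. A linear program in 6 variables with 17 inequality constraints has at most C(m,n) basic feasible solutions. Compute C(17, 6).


Each vertex corresponds to some choice of n active constraints out of m, so the number of vertices is at most C(m, n) = m! / (n!(m-n)!).
m = 17, n = 6
Numerator: 17 * 16 * 15 * 14 * 13 * 12
Denominator: 6! = 720
C(17, 6) = 12376


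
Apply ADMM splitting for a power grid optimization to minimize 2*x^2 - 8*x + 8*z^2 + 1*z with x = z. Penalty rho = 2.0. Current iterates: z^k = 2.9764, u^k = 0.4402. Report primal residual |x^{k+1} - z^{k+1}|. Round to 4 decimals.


ADMM iteration with rho = 2.0, z^k = 2.9764, u^k = 0.4402
Step 1: x-update.
Minimize 2*x^2 - 8*x + (2.0/2)*(x - 2.9764 + 0.4402)^2
FOC: (2*2 + 2.0)*x = 8 + 2.0*(2.9764 - 0.4402)
x^{k+1} = 2.1787
Step 2: z-update.
Minimize 8*z^2 + 1*z + (2.0/2)*(2.1787 - z + 0.4402)^2
FOC: (2*8 + 2.0)*z = -1 + 2.0*(2.1787 + 0.4402)
z^{k+1} = 0.2354
Step 3: u-update.
u^{k+1} = 0.4402 + 2.1787 - 0.2354 = 2.3835
Step 4: Primal residual = |2.1787 - 0.2354| = 1.9433


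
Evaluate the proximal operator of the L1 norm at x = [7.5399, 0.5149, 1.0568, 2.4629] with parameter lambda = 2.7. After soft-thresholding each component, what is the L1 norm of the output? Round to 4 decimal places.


Soft-thresholding with lambda = 2.7:
prox(7.5399) = sign(7.5399)*max(|7.5399| - 2.7, 0) = 4.8399
prox(0.5149) = sign(0.5149)*max(|0.5149| - 2.7, 0) = 0.0
prox(1.0568) = sign(1.0568)*max(|1.0568| - 2.7, 0) = 0.0
prox(2.4629) = sign(2.4629)*max(|2.4629| - 2.7, 0) = 0.0
prox(x) = [4.8399, 0.0, 0.0, 0.0]
||prox(x)||_1 = 4.8399 + 0.0 + 0.0 + 0.0 = 4.8399


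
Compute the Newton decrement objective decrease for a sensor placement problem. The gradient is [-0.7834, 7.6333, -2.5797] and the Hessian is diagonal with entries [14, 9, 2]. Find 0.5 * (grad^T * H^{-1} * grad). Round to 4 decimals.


Step 1: H is diagonal, so H^(-1) * g = [-0.056, 0.8481, -1.2899].
Step 2: g^T H^(-1) g = sum_i g_i^2 / H_ii
  = (-0.7834)^2/14 + (7.6333)^2/9 + (-2.5797)^2/2
  = 0.0438 + 6.4741 + 3.3274 = 9.8454
Step 3: Objective decrease = 0.5 * g^T H^(-1) g = 4.9227


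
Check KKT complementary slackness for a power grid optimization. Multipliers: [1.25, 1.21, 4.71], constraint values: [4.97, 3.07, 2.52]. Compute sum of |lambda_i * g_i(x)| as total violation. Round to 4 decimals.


KKT complementary slackness check:
lambda_1 * g_1 = 1.25 * 4.97 = 6.2125
lambda_2 * g_2 = 1.21 * 3.07 = 3.7147
lambda_3 * g_3 = 4.71 * 2.52 = 11.8692
Total violation = 6.2125 + 3.7147 + 11.8692 = 21.7964


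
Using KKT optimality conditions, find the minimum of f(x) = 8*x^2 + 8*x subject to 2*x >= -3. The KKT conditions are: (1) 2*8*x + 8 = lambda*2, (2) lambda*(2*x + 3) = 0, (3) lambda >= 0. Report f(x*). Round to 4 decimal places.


Step 1: Try lambda = 0 (constraint inactive).
Stationarity: 2*8*x + 8 = 0
x* = -8/(2*8) = -0.5
Check constraint: 2*-0.5 = -1.0 >= -3 -- satisfied.
Step 2: Compute optimal value.
f(x*) = 8*(-0.5)^2 + 8*(-0.5) = -2.0


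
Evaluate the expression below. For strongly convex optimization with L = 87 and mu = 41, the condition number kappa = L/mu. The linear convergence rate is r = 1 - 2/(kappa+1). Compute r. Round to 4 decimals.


Step 1: Compute the condition number.
kappa = L/mu = 87/41 = 2.122
Step 2: Compute the convergence rate.
r = 1 - 2/(kappa + 1) = 1 - 2*mu/(L + mu) = (L - mu)/(L + mu) = 46/128 = 0.3594


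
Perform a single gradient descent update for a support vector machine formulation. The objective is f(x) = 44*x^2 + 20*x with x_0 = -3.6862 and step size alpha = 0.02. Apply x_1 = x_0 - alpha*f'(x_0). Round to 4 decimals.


We compute the gradient at x_0 and apply the update.
f'(x) = 88*x + 20
f'(-3.6862) = 88*-3.6862 + 20 = -304.3856
x_1 = -3.6862 - 0.02*-304.3856 = 2.4015


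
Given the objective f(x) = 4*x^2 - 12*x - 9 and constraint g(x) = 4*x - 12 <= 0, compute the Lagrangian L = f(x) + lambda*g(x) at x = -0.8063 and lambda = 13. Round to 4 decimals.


Step 1: Evaluate f(x).
f(-0.8063) = 4*(-0.8063)^2 - 12*(-0.8063) - 9 = 3.2761
Step 2: Evaluate g(x).
g(-0.8063) = 4*-0.8063 - 12 = -15.2252
Step 3: Compute Lagrangian.
L = 3.2761 + 13*-15.2252 = -194.6515


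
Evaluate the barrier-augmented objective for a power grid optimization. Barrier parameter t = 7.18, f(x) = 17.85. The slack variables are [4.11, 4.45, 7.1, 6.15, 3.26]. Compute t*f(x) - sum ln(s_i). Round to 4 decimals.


Step 1: Compute log-barrier.
ln values: [1.4134, 1.4929, 1.9601, 1.8165, 1.1817]
phi = -(1.4134 + 1.4929 + 1.9601 + 1.8165 + 1.1817) = -7.8646
Step 2: Compute augmented objective.
t*f(x) = 7.18*17.85 = 128.163
Total = 128.163 - 7.8646 = 120.2984


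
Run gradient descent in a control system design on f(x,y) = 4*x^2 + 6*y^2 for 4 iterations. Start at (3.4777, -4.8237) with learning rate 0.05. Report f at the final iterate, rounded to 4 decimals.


Gradient descent on f(x,y) = 4*x^2 + 6*y^2.
Starting point: (3.4777, -4.8237), alpha = 0.05
Step 1: grad_x = 2*4*3.4777 = 27.8216, grad_y = 2*6*-4.8237 = -57.8844
  x_1 = 3.4777 - 0.05*27.8216 = 2.0866
  y_1 = -4.8237 - 0.05*-57.8844 = -1.9295
Step 2: grad_x = 2*4*2.0866 = 16.693, grad_y = 2*6*-1.9295 = -23.1538
  x_2 = 2.0866 - 0.05*16.693 = 1.252
  y_2 = -1.9295 - 0.05*-23.1538 = -0.7718
Step 3: grad_x = 2*4*1.252 = 10.0158, grad_y = 2*6*-0.7718 = -9.2615
  x_3 = 1.252 - 0.05*10.0158 = 0.7512
  y_3 = -0.7718 - 0.05*-9.2615 = -0.3087
Step 4: grad_x = 2*4*0.7512 = 6.0095, grad_y = 2*6*-0.3087 = -3.7046
  x_4 = 0.7512 - 0.05*6.0095 = 0.4507
  y_4 = -0.3087 - 0.05*-3.7046 = -0.1235
f(0.4507, -0.1235) = 4*0.4507^2 + 6*(-0.1235)^2 = 0.9041


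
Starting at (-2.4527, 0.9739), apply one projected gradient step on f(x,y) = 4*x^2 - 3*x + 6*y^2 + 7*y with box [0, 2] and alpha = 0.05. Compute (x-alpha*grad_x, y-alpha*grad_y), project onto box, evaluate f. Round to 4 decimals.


Step 1: Compute gradient at (-2.4527, 0.9739).
grad_x = 2*4*-2.4527 - 3 = -22.6216
grad_y = 2*6*0.9739 + 7 = 18.6868
Step 2: Gradient step.
x_raw = -2.4527 - 0.05*-22.6216 = -1.3216
y_raw = 0.9739 - 0.05*18.6868 = 0.0396
Step 3: Project onto [0, 2].
x_proj = clip(-1.3216) = 0.0
y_proj = clip(0.0396) = 0.0396
Step 4: Evaluate f.
f(0.0, 0.0396) = 0.2863


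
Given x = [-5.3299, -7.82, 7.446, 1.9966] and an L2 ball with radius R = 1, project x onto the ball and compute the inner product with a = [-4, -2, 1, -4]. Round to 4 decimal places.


Step 1: Compute ||x|| (intermediates to 6 decimals).
||x|| = sqrt((-5.3299)^2 + (-7.82)^2 + 7.446^2 + 1.9966^2) = 12.206128
Step 2: Project.
Since ||x|| > R, scale = R/||x|| = 1/12.206128 = 0.081926, proj(x) = scale * x
proj(x) = [-0.436657, -0.640661, 0.610021, 0.163573]
Step 3: Dot product.
a^T * proj(x) = -4*(-0.436657) - 2*(-0.640661) + 1*0.610021 - 4*0.163573 = 2.9837


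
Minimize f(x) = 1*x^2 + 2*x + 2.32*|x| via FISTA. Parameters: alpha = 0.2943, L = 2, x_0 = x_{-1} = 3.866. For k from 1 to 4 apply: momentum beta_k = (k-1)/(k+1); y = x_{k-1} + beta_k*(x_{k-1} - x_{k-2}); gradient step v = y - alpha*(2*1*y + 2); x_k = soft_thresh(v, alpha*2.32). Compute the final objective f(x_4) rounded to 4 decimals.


FISTA on f(x) = 1*x^2 + 2*x + 2.32*|x|
L = 2, alpha = 0.2943
Iteration 1: beta = 0.0, y = 3.866 + 0.0*(3.866 - 3.866) = 3.866
  grad(y) = 9.732, v = y - alpha*grad = 1.0019
  prox(v) = soft_thresh(1.0019, 0.6828) = 0.3191
Iteration 2: beta = 0.3333, y = 0.3191 + 0.3333*(0.3191 - 3.866) = -0.8632
  grad(y) = 0.2736, v = y - alpha*grad = -0.9437
  prox(v) = soft_thresh(-0.9437, 0.6828) = -0.2609
Iteration 3: beta = 0.5, y = -0.2609 + 0.5*(-0.2609 - 0.3191) = -0.551
  grad(y) = 0.8981, v = y - alpha*grad = -0.8153
  prox(v) = soft_thresh(-0.8153, 0.6828) = -0.1325
Iteration 4: beta = 0.6, y = -0.1325 + 0.6*(-0.1325 + 0.2609) = -0.0554
  grad(y) = 1.8892, v = y - alpha*grad = -0.6114
  prox(v) = soft_thresh(-0.6114, 0.6828) = 0.0
f(x_4) = 1*0.0^2 + 2*0.0 + 2.32*|0.0| = 0.0


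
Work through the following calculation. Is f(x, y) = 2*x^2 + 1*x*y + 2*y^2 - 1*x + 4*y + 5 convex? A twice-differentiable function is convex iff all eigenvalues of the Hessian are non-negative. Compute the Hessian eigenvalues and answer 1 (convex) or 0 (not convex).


The Hessian of f(x,y) = 2*x^2 + 1*x*y + 2*y^2 - 1*x + 4*y + 5 is:
H = [[4, 1], [1, 4]]
Trace = 4 + 4 = 8
Determinant = 4*4 - (1)^2 = 15
Discriminant = (8)^2 - 4*15 = 4.0
Eigenvalues: lambda_1 = 3.0, lambda_2 = 5.0
The function is convex.

1


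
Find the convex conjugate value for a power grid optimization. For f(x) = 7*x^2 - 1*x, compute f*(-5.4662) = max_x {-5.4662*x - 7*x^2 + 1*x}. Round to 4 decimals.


f*(y) = sup_x {y*x - a*x^2 - b*x} = sup_x {(y-b)*x - a*x^2}
FOC: (y - b) - 2a*x = 0 => x* = (y - b)/(2a)
x* = (-5.4662 + 1)/(2*7) = -0.319
f*(-5.4662) = (y-b)^2/(4a) = (-5.4662 + 1)^2/(4*7)
= 19.9469/28 = 0.7124


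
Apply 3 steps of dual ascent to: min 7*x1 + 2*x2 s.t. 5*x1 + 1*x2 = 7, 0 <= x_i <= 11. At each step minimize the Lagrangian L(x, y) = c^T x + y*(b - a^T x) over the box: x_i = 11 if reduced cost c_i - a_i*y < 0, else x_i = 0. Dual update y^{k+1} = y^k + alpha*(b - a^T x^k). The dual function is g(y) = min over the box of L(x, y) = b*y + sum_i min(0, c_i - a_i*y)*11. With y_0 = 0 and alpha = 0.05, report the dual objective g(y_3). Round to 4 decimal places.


Dual ascent for LP: min 7*x1 + 2*x2, 5*x1 + 1*x2 = 7, 0 <= x_i <= 11
Step 1: y^k = 0.0, reduced costs: (7.0, 2.0)
  x^k = (0.0, 0.0), subgradient = b - a^T x = 7.0
  y^{k+1} = 0.0 + 0.05*7.0 = 0.35
Step 2: y^k = 0.35, reduced costs: (5.25, 1.65)
  x^k = (0.0, 0.0), subgradient = b - a^T x = 7.0
  y^{k+1} = 0.35 + 0.05*7.0 = 0.7
Step 3: y^k = 0.7, reduced costs: (3.5, 1.3)
  x^k = (0.0, 0.0), subgradient = b - a^T x = 7.0
  y^{k+1} = 0.7 + 0.05*7.0 = 1.05
Dual objective at y_3 = 1.05: reduced costs (1.75, 0.95), box minimizer x = (0.0, 0.0)
g(y_3) = b*y + (c1 - a1*y)*x1 + (c2 - a2*y)*x2 = 7*1.05 + 1.75*0.0 + 0.95*0.0 = 7.35 + 0.0 + 0.0 = 7.35


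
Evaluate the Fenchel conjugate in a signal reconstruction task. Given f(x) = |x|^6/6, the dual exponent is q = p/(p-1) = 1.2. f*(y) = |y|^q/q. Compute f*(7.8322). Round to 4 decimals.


The conjugate exponent q satisfies 1/p + 1/q = 1.
p = 6, so q = 6/(6 - 1) = 1.2
|y|^q = 7.8322^1.2 = 11.8212
f*(7.8322) = 11.8212 / 1.2 = 9.851


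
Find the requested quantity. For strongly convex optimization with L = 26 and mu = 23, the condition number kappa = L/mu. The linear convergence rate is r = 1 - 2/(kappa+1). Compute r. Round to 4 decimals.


Step 1: Compute the condition number.
kappa = L/mu = 26/23 = 1.1304
Step 2: Compute the convergence rate.
r = 1 - 2/(kappa + 1) = 1 - 2*mu/(L + mu) = (L - mu)/(L + mu) = 3/49 = 0.0612


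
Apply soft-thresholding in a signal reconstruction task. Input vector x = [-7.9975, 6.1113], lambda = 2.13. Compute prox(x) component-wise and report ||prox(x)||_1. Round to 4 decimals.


Soft-thresholding with lambda = 2.13:
prox(-7.9975) = sign(-7.9975)*max(|-7.9975| - 2.13, 0) = -5.8675
prox(6.1113) = sign(6.1113)*max(|6.1113| - 2.13, 0) = 3.9813
prox(x) = [-5.8675, 3.9813]
||prox(x)||_1 = 5.8675 + 3.9813 = 9.8488


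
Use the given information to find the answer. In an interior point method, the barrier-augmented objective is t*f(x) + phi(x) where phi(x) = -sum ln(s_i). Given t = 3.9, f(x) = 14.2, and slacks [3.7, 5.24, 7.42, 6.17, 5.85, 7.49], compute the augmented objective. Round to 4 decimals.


Step 1: Compute log-barrier.
ln values: [1.3083, 1.6563, 2.0042, 1.8197, 1.7664, 2.0136]
phi = -(1.3083 + 1.6563 + 2.0042 + 1.8197 + 1.7664 + 2.0136) = -10.5685
Step 2: Compute augmented objective.
t*f(x) = 3.9*14.2 = 55.38
Total = 55.38 - 10.5685 = 44.8115
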